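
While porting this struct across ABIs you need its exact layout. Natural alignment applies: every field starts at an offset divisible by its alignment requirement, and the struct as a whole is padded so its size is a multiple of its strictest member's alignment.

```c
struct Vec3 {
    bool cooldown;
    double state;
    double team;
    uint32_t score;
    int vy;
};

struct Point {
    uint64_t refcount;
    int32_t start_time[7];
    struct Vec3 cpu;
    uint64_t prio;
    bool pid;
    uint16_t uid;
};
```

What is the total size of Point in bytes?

Vec3: cooldown at 0 (size 1, align 1) → ends 1; pad 7 to align 8 for state; state at 8 (size 8, align 8) → ends 16; team at 16 (size 8, align 8) → ends 24; score at 24 (size 4, align 4) → ends 28; vy at 28 (size 4, align 4) → ends 32; total 32 bytes, alignment 8
refcount at 0 (size 8, align 8) → ends 8
start_time at 8 (size 28, align 4) → ends 36
pad 4 to align 8 for cpu
cpu at 40 (size 32, align 8) → ends 72
prio at 72 (size 8, align 8) → ends 80
pid at 80 (size 1, align 1) → ends 81
pad 1 to align 2 for uid
uid at 82 (size 2, align 2) → ends 84
tail pad 4 to reach multiple of 8
total 88 bytes, alignment 8

88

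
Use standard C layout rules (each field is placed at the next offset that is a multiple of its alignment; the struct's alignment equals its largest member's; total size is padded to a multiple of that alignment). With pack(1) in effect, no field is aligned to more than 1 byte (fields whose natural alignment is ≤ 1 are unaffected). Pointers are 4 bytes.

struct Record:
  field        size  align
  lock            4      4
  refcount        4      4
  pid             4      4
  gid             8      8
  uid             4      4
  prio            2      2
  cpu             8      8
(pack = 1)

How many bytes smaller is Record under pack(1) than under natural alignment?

6

natural layout:
  @0: lock [4B, align 4] → 4
  @4: refcount [4B, align 4] → 8
  @8: pid [4B, align 4] → 12
  +4 pad (align 8)
  @16: gid [8B, align 8] → 24
  @24: uid [4B, align 4] → 28
  @28: prio [2B, align 2] → 30
  +2 pad (align 8)
  @32: cpu [8B, align 8] → 40
  size 40, align 8
packed(1) layout:
  @0: lock [4B, align 1] → 4
  @4: refcount [4B, align 1] → 8
  @8: pid [4B, align 1] → 12
  @12: gid [8B, align 1] → 20
  @20: uid [4B, align 1] → 24
  @24: prio [2B, align 1] → 26
  @26: cpu [8B, align 1] → 34
  size 34, align 1
40 − 34 = 6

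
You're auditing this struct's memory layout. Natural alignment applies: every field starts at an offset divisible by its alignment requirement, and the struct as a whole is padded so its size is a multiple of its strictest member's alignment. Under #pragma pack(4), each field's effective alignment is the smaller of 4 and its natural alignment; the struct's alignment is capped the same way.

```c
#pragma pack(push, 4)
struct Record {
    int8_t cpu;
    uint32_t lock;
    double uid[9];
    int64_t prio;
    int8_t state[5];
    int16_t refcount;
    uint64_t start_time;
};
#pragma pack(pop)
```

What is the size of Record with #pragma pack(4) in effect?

104

0..1  cpu  (1B, 1-aligned)
1..4  -- padding (3B)
4..8  lock  (4B, 4-aligned)
8..80  uid  (72B, 4-aligned)
80..88  prio  (8B, 4-aligned)
88..93  state  (5B, 1-aligned)
93..94  -- padding (1B)
94..96  refcount  (2B, 2-aligned)
96..104  start_time  (8B, 4-aligned)
sizeof = 104, alignof = 4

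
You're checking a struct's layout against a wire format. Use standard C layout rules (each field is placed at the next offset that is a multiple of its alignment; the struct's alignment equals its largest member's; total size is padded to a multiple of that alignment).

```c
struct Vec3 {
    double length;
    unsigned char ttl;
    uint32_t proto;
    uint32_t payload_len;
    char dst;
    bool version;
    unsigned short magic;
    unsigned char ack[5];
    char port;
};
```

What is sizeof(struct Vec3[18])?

0..8  length  (8B, 8-aligned)
8..9  ttl  (1B, 1-aligned)
9..12  -- padding (3B)
12..16  proto  (4B, 4-aligned)
16..20  payload_len  (4B, 4-aligned)
20..21  dst  (1B, 1-aligned)
21..22  version  (1B, 1-aligned)
22..24  magic  (2B, 2-aligned)
24..29  ack  (5B, 1-aligned)
29..30  port  (1B, 1-aligned)
30..32  -- tail padding (2B)
sizeof = 32, alignof = 8
array of 18: 18 × 32 = 576

576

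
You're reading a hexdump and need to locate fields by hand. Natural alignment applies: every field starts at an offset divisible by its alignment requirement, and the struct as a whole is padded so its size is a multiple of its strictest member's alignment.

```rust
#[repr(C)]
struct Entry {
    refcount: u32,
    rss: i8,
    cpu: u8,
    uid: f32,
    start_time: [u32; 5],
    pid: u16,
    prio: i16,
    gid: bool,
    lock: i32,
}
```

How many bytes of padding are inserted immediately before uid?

2

refcount at 0 (size 4, align 4) → ends 4
rss at 4 (size 1, align 1) → ends 5
cpu at 5 (size 1, align 1) → ends 6
pad 2 to align 4 for uid
uid at 8 (size 4, align 4) → ends 12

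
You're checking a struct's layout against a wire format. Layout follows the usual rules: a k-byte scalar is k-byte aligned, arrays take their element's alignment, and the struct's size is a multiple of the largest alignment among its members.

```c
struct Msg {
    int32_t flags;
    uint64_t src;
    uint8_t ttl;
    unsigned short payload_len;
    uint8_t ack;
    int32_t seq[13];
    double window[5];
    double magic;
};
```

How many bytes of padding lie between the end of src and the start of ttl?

0

@0: flags [4B, align 4] → 4
+4 pad (align 8)
@8: src [8B, align 8] → 16
@16: ttl [1B, align 1] → 17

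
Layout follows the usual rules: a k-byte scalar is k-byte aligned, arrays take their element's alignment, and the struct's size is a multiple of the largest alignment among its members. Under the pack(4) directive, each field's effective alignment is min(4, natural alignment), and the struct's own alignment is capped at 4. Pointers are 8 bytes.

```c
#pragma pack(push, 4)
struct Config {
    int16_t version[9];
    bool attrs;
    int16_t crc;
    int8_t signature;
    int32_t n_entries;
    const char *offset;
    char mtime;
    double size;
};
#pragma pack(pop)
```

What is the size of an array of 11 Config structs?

0..18  version  (18B, 2-aligned)
18..19  attrs  (1B, 1-aligned)
19..20  -- padding (1B)
20..22  crc  (2B, 2-aligned)
22..23  signature  (1B, 1-aligned)
23..24  -- padding (1B)
24..28  n_entries  (4B, 4-aligned)
28..36  offset  (8B, 4-aligned)
36..37  mtime  (1B, 1-aligned)
37..40  -- padding (3B)
40..48  size  (8B, 4-aligned)
sizeof = 48, alignof = 4
array of 11: 11 × 48 = 528

528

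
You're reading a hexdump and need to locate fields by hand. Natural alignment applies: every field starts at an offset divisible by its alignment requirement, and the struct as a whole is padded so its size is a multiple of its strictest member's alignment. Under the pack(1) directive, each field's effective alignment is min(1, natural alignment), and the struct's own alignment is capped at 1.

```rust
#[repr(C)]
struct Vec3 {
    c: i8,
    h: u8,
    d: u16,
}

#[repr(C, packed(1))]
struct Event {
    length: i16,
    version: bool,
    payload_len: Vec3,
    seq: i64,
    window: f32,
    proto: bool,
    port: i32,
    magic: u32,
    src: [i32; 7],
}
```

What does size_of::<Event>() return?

Vec3: 0..1  c  (1B, 1-aligned); 1..2  h  (1B, 1-aligned); 2..4  d  (2B, 2-aligned); sizeof = 4, alignof = 2
0..2  length  (2B, 1-aligned)
2..3  version  (1B, 1-aligned)
3..7  payload_len  (4B, 1-aligned)
7..15  seq  (8B, 1-aligned)
15..19  window  (4B, 1-aligned)
19..20  proto  (1B, 1-aligned)
20..24  port  (4B, 1-aligned)
24..28  magic  (4B, 1-aligned)
28..56  src  (28B, 1-aligned)
sizeof = 56, alignof = 1

56 bytes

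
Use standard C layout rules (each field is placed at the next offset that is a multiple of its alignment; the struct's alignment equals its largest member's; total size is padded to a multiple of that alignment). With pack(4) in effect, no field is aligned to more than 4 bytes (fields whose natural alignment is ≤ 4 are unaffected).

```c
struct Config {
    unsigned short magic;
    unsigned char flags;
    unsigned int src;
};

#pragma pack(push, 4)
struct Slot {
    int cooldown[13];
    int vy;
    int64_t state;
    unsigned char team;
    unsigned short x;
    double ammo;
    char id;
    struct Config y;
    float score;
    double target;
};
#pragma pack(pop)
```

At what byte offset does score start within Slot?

Config: magic at 0 (size 2, align 2) → ends 2; flags at 2 (size 1, align 1) → ends 3; pad 1 to align 4 for src; src at 4 (size 4, align 4) → ends 8; total 8 bytes, alignment 4
cooldown at 0 (size 52, align 4) → ends 52
vy at 52 (size 4, align 4) → ends 56
state at 56 (size 8, align 4) → ends 64
team at 64 (size 1, align 1) → ends 65
pad 1 to align 2 for x
x at 66 (size 2, align 2) → ends 68
ammo at 68 (size 8, align 4) → ends 76
id at 76 (size 1, align 1) → ends 77
pad 3 to align 4 for y
y at 80 (size 8, align 4) → ends 88
score at 88 (size 4, align 4) → ends 92

88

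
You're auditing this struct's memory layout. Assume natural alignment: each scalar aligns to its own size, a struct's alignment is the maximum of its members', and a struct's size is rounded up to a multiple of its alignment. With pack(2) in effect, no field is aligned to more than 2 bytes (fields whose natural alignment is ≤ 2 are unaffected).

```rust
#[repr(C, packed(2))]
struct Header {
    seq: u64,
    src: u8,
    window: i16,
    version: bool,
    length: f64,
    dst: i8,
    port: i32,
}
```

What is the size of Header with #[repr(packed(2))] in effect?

@0: seq [8B, align 2] → 8
@8: src [1B, align 1] → 9
+1 pad (align 2)
@10: window [2B, align 2] → 12
@12: version [1B, align 1] → 13
+1 pad (align 2)
@14: length [8B, align 2] → 22
@22: dst [1B, align 1] → 23
+1 pad (align 2)
@24: port [4B, align 2] → 28
size 28, align 2

28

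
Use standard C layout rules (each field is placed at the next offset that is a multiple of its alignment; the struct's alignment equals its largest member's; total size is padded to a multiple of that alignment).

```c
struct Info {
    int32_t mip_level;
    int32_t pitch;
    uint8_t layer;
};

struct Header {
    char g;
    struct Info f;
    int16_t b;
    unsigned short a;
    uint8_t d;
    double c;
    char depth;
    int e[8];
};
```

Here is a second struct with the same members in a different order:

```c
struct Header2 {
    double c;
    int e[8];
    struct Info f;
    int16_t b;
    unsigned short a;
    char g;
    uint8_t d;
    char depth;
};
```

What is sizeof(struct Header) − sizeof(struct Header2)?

8

Info: @0: mip_level [4B, align 4] → 4; @4: pitch [4B, align 4] → 8; @8: layer [1B, align 1] → 9; +3 tail pad (align 4); size 12, align 4
@0: g [1B, align 1] → 1
+3 pad (align 4)
@4: f [12B, align 4] → 16
@16: b [2B, align 2] → 18
@18: a [2B, align 2] → 20
@20: d [1B, align 1] → 21
+3 pad (align 8)
@24: c [8B, align 8] → 32
@32: depth [1B, align 1] → 33
+3 pad (align 4)
@36: e [32B, align 4] → 68
+4 tail pad (align 8)
size 72, align 8
— Header2 —
@0: c [8B, align 8] → 8
@8: e [32B, align 4] → 40
@40: f [12B, align 4] → 52
@52: b [2B, align 2] → 54
@54: a [2B, align 2] → 56
@56: g [1B, align 1] → 57
@57: d [1B, align 1] → 58
@58: depth [1B, align 1] → 59
+5 tail pad (align 8)
size 64, align 8
72 − 64 = 8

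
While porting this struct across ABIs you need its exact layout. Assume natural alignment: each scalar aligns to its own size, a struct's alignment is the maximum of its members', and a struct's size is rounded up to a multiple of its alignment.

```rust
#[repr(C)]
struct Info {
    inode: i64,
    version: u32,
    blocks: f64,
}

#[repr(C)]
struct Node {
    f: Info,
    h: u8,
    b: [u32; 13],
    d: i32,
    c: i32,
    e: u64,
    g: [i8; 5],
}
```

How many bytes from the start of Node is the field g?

Info: @0: inode [8B, align 8] → 8; @8: version [4B, align 4] → 12; +4 pad (align 8); @16: blocks [8B, align 8] → 24; size 24, align 8
@0: f [24B, align 8] → 24
@24: h [1B, align 1] → 25
+3 pad (align 4)
@28: b [52B, align 4] → 80
@80: d [4B, align 4] → 84
@84: c [4B, align 4] → 88
@88: e [8B, align 8] → 96
@96: g [5B, align 1] → 101

96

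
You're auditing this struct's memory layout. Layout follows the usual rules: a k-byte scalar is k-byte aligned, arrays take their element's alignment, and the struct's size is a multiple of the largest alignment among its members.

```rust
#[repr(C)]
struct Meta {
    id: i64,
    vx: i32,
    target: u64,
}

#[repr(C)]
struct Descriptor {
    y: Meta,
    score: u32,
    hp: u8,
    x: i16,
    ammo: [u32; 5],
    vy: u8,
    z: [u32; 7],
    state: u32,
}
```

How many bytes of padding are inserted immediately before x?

1

Meta: @0: id [8B, align 8] → 8; @8: vx [4B, align 4] → 12; +4 pad (align 8); @16: target [8B, align 8] → 24; size 24, align 8
@0: y [24B, align 8] → 24
@24: score [4B, align 4] → 28
@28: hp [1B, align 1] → 29
+1 pad (align 2)
@30: x [2B, align 2] → 32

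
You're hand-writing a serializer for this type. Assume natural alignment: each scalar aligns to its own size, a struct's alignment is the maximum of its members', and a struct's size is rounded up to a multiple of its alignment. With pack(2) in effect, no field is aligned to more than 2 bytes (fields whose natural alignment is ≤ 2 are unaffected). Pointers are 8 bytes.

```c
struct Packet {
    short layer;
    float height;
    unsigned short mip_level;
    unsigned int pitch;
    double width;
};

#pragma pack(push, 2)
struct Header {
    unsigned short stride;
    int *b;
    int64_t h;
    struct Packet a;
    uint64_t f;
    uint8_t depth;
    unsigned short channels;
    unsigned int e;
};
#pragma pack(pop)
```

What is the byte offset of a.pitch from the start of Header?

30

Packet: layer at 0 (size 2, align 2) → ends 2; pad 2 to align 4 for height; height at 4 (size 4, align 4) → ends 8; mip_level at 8 (size 2, align 2) → ends 10; pad 2 to align 4 for pitch; pitch at 12 (size 4, align 4) → ends 16; width at 16 (size 8, align 8) → ends 24; total 24 bytes, alignment 8
stride at 0 (size 2, align 2) → ends 2
b at 2 (size 8, align 2) → ends 10
h at 10 (size 8, align 2) → ends 18
a at 18 (size 24, align 2) → ends 42
within Packet: pitch at 12
18 + 12 = 30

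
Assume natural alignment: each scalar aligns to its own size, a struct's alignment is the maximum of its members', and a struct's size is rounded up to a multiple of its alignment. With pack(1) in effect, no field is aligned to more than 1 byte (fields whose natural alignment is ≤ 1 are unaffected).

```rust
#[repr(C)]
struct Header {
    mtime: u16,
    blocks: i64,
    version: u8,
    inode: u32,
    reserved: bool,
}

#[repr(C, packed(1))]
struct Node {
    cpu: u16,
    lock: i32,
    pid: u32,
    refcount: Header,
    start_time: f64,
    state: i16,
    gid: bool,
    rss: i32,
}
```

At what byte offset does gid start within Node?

Header: mtime at 0 (size 2, align 2) → ends 2; pad 6 to align 8 for blocks; blocks at 8 (size 8, align 8) → ends 16; version at 16 (size 1, align 1) → ends 17; pad 3 to align 4 for inode; inode at 20 (size 4, align 4) → ends 24; reserved at 24 (size 1, align 1) → ends 25; tail pad 7 to reach multiple of 8; total 32 bytes, alignment 8
cpu at 0 (size 2, align 1) → ends 2
lock at 2 (size 4, align 1) → ends 6
pid at 6 (size 4, align 1) → ends 10
refcount at 10 (size 32, align 1) → ends 42
start_time at 42 (size 8, align 1) → ends 50
state at 50 (size 2, align 1) → ends 52
gid at 52 (size 1, align 1) → ends 53

52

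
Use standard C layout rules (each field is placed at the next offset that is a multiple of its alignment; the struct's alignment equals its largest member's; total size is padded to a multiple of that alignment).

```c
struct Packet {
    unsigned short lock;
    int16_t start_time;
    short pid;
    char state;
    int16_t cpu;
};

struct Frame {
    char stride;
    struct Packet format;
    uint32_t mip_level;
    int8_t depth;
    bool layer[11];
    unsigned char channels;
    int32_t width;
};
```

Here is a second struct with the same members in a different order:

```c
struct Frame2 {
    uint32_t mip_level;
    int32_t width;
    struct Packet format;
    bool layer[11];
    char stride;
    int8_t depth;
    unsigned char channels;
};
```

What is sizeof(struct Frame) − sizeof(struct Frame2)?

4

Packet: @0: lock [2B, align 2] → 2; @2: start_time [2B, align 2] → 4; @4: pid [2B, align 2] → 6; @6: state [1B, align 1] → 7; +1 pad (align 2); @8: cpu [2B, align 2] → 10; size 10, align 2
@0: stride [1B, align 1] → 1
+1 pad (align 2)
@2: format [10B, align 2] → 12
@12: mip_level [4B, align 4] → 16
@16: depth [1B, align 1] → 17
@17: layer [11B, align 1] → 28
@28: channels [1B, align 1] → 29
+3 pad (align 4)
@32: width [4B, align 4] → 36
size 36, align 4
— Frame2 —
@0: mip_level [4B, align 4] → 4
@4: width [4B, align 4] → 8
@8: format [10B, align 2] → 18
@18: layer [11B, align 1] → 29
@29: stride [1B, align 1] → 30
@30: depth [1B, align 1] → 31
@31: channels [1B, align 1] → 32
size 32, align 4
36 − 32 = 4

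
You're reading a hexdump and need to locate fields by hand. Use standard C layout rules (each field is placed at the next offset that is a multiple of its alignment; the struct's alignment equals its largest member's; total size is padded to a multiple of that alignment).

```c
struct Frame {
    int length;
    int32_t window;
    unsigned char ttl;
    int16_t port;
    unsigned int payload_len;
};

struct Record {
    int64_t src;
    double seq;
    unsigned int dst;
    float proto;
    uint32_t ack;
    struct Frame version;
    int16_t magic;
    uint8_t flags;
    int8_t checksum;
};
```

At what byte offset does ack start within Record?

Frame: length at 0 (size 4, align 4) → ends 4; window at 4 (size 4, align 4) → ends 8; ttl at 8 (size 1, align 1) → ends 9; pad 1 to align 2 for port; port at 10 (size 2, align 2) → ends 12; payload_len at 12 (size 4, align 4) → ends 16; total 16 bytes, alignment 4
src at 0 (size 8, align 8) → ends 8
seq at 8 (size 8, align 8) → ends 16
dst at 16 (size 4, align 4) → ends 20
proto at 20 (size 4, align 4) → ends 24
ack at 24 (size 4, align 4) → ends 28

24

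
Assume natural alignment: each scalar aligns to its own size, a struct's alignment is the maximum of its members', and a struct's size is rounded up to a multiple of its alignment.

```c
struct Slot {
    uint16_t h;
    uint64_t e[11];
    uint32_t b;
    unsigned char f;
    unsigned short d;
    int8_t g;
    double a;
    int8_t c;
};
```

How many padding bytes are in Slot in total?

h at 0 (size 2, align 2) → ends 2
pad 6 to align 8 for e
e at 8 (size 88, align 8) → ends 96
b at 96 (size 4, align 4) → ends 100
f at 100 (size 1, align 1) → ends 101
pad 1 to align 2 for d
d at 102 (size 2, align 2) → ends 104
g at 104 (size 1, align 1) → ends 105
pad 7 to align 8 for a
a at 112 (size 8, align 8) → ends 120
c at 120 (size 1, align 1) → ends 121
tail pad 7 to reach multiple of 8
total 128 bytes, alignment 8
data bytes 107, size 128 → padding 21

21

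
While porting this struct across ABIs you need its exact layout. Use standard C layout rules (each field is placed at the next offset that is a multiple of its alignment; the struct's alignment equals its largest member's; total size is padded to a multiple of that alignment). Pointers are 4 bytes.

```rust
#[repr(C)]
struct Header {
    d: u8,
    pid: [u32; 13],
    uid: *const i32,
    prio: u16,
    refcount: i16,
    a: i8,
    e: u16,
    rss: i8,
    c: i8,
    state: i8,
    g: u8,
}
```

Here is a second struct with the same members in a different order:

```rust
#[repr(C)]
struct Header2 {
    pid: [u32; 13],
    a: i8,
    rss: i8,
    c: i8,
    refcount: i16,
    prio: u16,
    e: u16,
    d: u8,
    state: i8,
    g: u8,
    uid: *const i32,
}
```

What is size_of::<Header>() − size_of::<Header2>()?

0

0..1  d  (1B, 1-aligned)
1..4  -- padding (3B)
4..56  pid  (52B, 4-aligned)
56..60  uid  (4B, 4-aligned)
60..62  prio  (2B, 2-aligned)
62..64  refcount  (2B, 2-aligned)
64..65  a  (1B, 1-aligned)
65..66  -- padding (1B)
66..68  e  (2B, 2-aligned)
68..69  rss  (1B, 1-aligned)
69..70  c  (1B, 1-aligned)
70..71  state  (1B, 1-aligned)
71..72  g  (1B, 1-aligned)
sizeof = 72, alignof = 4
— Header2 —
0..52  pid  (52B, 4-aligned)
52..53  a  (1B, 1-aligned)
53..54  rss  (1B, 1-aligned)
54..55  c  (1B, 1-aligned)
55..56  -- padding (1B)
56..58  refcount  (2B, 2-aligned)
58..60  prio  (2B, 2-aligned)
60..62  e  (2B, 2-aligned)
62..63  d  (1B, 1-aligned)
63..64  state  (1B, 1-aligned)
64..65  g  (1B, 1-aligned)
65..68  -- padding (3B)
68..72  uid  (4B, 4-aligned)
sizeof = 72, alignof = 4
72 − 72 = 0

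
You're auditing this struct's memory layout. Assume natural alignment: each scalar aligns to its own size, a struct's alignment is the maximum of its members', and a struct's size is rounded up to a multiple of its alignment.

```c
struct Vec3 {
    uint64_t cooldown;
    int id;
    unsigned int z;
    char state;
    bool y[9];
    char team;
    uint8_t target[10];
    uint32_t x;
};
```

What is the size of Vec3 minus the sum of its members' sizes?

cooldown at 0 (size 8, align 8) → ends 8
id at 8 (size 4, align 4) → ends 12
z at 12 (size 4, align 4) → ends 16
state at 16 (size 1, align 1) → ends 17
y at 17 (size 9, align 1) → ends 26
team at 26 (size 1, align 1) → ends 27
target at 27 (size 10, align 1) → ends 37
pad 3 to align 4 for x
x at 40 (size 4, align 4) → ends 44
tail pad 4 to reach multiple of 8
total 48 bytes, alignment 8
data bytes 41, size 48 → padding 7

7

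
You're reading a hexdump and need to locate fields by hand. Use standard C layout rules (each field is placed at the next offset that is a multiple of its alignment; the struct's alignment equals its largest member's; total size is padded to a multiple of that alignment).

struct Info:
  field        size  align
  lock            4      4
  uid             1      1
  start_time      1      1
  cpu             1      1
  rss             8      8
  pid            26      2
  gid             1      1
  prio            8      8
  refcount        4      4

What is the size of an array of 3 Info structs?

0..4  lock  (4B, 4-aligned)
4..5  uid  (1B, 1-aligned)
5..6  start_time  (1B, 1-aligned)
6..7  cpu  (1B, 1-aligned)
7..8  -- padding (1B)
8..16  rss  (8B, 8-aligned)
16..42  pid  (26B, 2-aligned)
42..43  gid  (1B, 1-aligned)
43..48  -- padding (5B)
48..56  prio  (8B, 8-aligned)
56..60  refcount  (4B, 4-aligned)
60..64  -- tail padding (4B)
sizeof = 64, alignof = 8
array of 3: 3 × 64 = 192

192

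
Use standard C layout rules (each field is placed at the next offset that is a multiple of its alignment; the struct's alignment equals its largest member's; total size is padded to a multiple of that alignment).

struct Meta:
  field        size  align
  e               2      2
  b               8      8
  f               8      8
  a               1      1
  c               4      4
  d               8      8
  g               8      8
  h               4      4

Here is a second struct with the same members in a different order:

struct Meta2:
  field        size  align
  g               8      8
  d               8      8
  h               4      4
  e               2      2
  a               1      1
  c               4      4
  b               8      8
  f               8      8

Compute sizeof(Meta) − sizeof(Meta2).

e at 0 (size 2, align 2) → ends 2
pad 6 to align 8 for b
b at 8 (size 8, align 8) → ends 16
f at 16 (size 8, align 8) → ends 24
a at 24 (size 1, align 1) → ends 25
pad 3 to align 4 for c
c at 28 (size 4, align 4) → ends 32
d at 32 (size 8, align 8) → ends 40
g at 40 (size 8, align 8) → ends 48
h at 48 (size 4, align 4) → ends 52
tail pad 4 to reach multiple of 8
total 56 bytes, alignment 8
— Meta2 —
g at 0 (size 8, align 8) → ends 8
d at 8 (size 8, align 8) → ends 16
h at 16 (size 4, align 4) → ends 20
e at 20 (size 2, align 2) → ends 22
a at 22 (size 1, align 1) → ends 23
pad 1 to align 4 for c
c at 24 (size 4, align 4) → ends 28
pad 4 to align 8 for b
b at 32 (size 8, align 8) → ends 40
f at 40 (size 8, align 8) → ends 48
total 48 bytes, alignment 8
56 − 48 = 8

8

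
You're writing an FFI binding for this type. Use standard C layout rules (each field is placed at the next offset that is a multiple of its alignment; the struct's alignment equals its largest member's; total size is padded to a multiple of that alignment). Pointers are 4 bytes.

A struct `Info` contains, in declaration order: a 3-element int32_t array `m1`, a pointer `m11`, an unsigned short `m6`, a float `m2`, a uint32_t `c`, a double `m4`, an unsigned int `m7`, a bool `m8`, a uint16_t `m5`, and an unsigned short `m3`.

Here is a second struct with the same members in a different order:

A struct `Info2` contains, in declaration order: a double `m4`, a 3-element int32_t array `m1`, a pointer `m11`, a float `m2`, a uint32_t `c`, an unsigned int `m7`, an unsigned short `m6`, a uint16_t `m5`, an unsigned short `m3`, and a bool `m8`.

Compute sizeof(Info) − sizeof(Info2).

8

@0: m1 [12B, align 4] → 12
@12: m11 [4B, align 4] → 16
@16: m6 [2B, align 2] → 18
+2 pad (align 4)
@20: m2 [4B, align 4] → 24
@24: c [4B, align 4] → 28
+4 pad (align 8)
@32: m4 [8B, align 8] → 40
@40: m7 [4B, align 4] → 44
@44: m8 [1B, align 1] → 45
+1 pad (align 2)
@46: m5 [2B, align 2] → 48
@48: m3 [2B, align 2] → 50
+6 tail pad (align 8)
size 56, align 8
— Info2 —
@0: m4 [8B, align 8] → 8
@8: m1 [12B, align 4] → 20
@20: m11 [4B, align 4] → 24
@24: m2 [4B, align 4] → 28
@28: c [4B, align 4] → 32
@32: m7 [4B, align 4] → 36
@36: m6 [2B, align 2] → 38
@38: m5 [2B, align 2] → 40
@40: m3 [2B, align 2] → 42
@42: m8 [1B, align 1] → 43
+5 tail pad (align 8)
size 48, align 8
56 − 48 = 8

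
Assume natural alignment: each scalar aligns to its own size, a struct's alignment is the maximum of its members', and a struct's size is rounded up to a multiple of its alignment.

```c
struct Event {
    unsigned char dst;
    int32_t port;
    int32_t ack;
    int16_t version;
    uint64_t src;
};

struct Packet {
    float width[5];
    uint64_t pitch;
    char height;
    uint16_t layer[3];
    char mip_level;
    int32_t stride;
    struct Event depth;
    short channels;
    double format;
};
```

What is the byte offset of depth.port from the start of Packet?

Event: 0..1  dst  (1B, 1-aligned); 1..4  -- padding (3B); 4..8  port  (4B, 4-aligned); 8..12  ack  (4B, 4-aligned); 12..14  version  (2B, 2-aligned); 14..16  -- padding (2B); 16..24  src  (8B, 8-aligned); sizeof = 24, alignof = 8
0..20  width  (20B, 4-aligned)
20..24  -- padding (4B)
24..32  pitch  (8B, 8-aligned)
32..33  height  (1B, 1-aligned)
33..34  -- padding (1B)
34..40  layer  (6B, 2-aligned)
40..41  mip_level  (1B, 1-aligned)
41..44  -- padding (3B)
44..48  stride  (4B, 4-aligned)
48..72  depth  (24B, 8-aligned)
within Event: port at 4
48 + 4 = 52

52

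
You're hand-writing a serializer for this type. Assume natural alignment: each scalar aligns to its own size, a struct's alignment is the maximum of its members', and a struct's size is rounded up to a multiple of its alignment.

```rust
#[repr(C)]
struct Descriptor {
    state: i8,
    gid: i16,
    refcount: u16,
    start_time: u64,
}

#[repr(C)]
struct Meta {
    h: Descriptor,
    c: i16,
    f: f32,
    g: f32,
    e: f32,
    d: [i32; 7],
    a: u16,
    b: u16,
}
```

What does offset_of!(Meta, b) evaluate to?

Descriptor: state at 0 (size 1, align 1) → ends 1; pad 1 to align 2 for gid; gid at 2 (size 2, align 2) → ends 4; refcount at 4 (size 2, align 2) → ends 6; pad 2 to align 8 for start_time; start_time at 8 (size 8, align 8) → ends 16; total 16 bytes, alignment 8
h at 0 (size 16, align 8) → ends 16
c at 16 (size 2, align 2) → ends 18
pad 2 to align 4 for f
f at 20 (size 4, align 4) → ends 24
g at 24 (size 4, align 4) → ends 28
e at 28 (size 4, align 4) → ends 32
d at 32 (size 28, align 4) → ends 60
a at 60 (size 2, align 2) → ends 62
b at 62 (size 2, align 2) → ends 64

62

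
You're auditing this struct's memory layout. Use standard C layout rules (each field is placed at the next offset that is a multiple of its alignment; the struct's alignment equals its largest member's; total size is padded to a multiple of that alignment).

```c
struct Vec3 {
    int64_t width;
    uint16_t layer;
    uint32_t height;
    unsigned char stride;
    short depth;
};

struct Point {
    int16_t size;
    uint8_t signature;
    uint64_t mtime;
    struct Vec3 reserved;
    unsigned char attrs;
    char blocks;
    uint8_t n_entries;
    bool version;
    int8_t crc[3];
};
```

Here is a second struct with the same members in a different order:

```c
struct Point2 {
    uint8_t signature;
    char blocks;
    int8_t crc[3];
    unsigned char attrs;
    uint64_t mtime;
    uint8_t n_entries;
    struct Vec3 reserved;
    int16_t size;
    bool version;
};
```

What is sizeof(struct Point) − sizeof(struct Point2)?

Vec3: width at 0 (size 8, align 8) → ends 8; layer at 8 (size 2, align 2) → ends 10; pad 2 to align 4 for height; height at 12 (size 4, align 4) → ends 16; stride at 16 (size 1, align 1) → ends 17; pad 1 to align 2 for depth; depth at 18 (size 2, align 2) → ends 20; tail pad 4 to reach multiple of 8; total 24 bytes, alignment 8
size at 0 (size 2, align 2) → ends 2
signature at 2 (size 1, align 1) → ends 3
pad 5 to align 8 for mtime
mtime at 8 (size 8, align 8) → ends 16
reserved at 16 (size 24, align 8) → ends 40
attrs at 40 (size 1, align 1) → ends 41
blocks at 41 (size 1, align 1) → ends 42
n_entries at 42 (size 1, align 1) → ends 43
version at 43 (size 1, align 1) → ends 44
crc at 44 (size 3, align 1) → ends 47
tail pad 1 to reach multiple of 8
total 48 bytes, alignment 8
— Point2 —
signature at 0 (size 1, align 1) → ends 1
blocks at 1 (size 1, align 1) → ends 2
crc at 2 (size 3, align 1) → ends 5
attrs at 5 (size 1, align 1) → ends 6
pad 2 to align 8 for mtime
mtime at 8 (size 8, align 8) → ends 16
n_entries at 16 (size 1, align 1) → ends 17
pad 7 to align 8 for reserved
reserved at 24 (size 24, align 8) → ends 48
size at 48 (size 2, align 2) → ends 50
version at 50 (size 1, align 1) → ends 51
tail pad 5 to reach multiple of 8
total 56 bytes, alignment 8
48 − 56 = -8

-8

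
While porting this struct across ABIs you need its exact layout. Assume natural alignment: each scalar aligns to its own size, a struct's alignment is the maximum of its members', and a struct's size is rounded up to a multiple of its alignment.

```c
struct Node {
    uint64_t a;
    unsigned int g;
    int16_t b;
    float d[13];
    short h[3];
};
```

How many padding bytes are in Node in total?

8

0..8  a  (8B, 8-aligned)
8..12  g  (4B, 4-aligned)
12..14  b  (2B, 2-aligned)
14..16  -- padding (2B)
16..68  d  (52B, 4-aligned)
68..74  h  (6B, 2-aligned)
74..80  -- tail padding (6B)
sizeof = 80, alignof = 8
data bytes 72, size 80 → padding 8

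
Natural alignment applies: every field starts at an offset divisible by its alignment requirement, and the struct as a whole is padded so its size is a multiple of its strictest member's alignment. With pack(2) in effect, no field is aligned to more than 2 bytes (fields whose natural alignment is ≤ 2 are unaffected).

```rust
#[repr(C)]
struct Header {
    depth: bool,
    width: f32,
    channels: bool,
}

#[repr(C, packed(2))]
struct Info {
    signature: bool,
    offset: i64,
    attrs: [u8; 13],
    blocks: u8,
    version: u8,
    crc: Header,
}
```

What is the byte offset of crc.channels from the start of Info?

34

Header: depth at 0 (size 1, align 1) → ends 1; pad 3 to align 4 for width; width at 4 (size 4, align 4) → ends 8; channels at 8 (size 1, align 1) → ends 9; tail pad 3 to reach multiple of 4; total 12 bytes, alignment 4
signature at 0 (size 1, align 1) → ends 1
pad 1 to align 2 for offset
offset at 2 (size 8, align 2) → ends 10
attrs at 10 (size 13, align 1) → ends 23
blocks at 23 (size 1, align 1) → ends 24
version at 24 (size 1, align 1) → ends 25
pad 1 to align 2 for crc
crc at 26 (size 12, align 2) → ends 38
within Header: channels at 8
26 + 8 = 34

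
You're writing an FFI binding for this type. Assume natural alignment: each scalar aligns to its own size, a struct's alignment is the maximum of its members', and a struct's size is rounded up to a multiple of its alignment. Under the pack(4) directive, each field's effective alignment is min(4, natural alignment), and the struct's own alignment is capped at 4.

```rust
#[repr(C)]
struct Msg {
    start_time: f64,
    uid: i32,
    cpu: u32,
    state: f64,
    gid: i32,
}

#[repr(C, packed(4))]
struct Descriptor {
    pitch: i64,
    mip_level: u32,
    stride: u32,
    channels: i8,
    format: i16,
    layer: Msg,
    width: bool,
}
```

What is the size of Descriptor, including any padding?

56

Msg: start_time at 0 (size 8, align 8) → ends 8; uid at 8 (size 4, align 4) → ends 12; cpu at 12 (size 4, align 4) → ends 16; state at 16 (size 8, align 8) → ends 24; gid at 24 (size 4, align 4) → ends 28; tail pad 4 to reach multiple of 8; total 32 bytes, alignment 8
pitch at 0 (size 8, align 4) → ends 8
mip_level at 8 (size 4, align 4) → ends 12
stride at 12 (size 4, align 4) → ends 16
channels at 16 (size 1, align 1) → ends 17
pad 1 to align 2 for format
format at 18 (size 2, align 2) → ends 20
layer at 20 (size 32, align 4) → ends 52
width at 52 (size 1, align 1) → ends 53
tail pad 3 to reach multiple of 4
total 56 bytes, alignment 4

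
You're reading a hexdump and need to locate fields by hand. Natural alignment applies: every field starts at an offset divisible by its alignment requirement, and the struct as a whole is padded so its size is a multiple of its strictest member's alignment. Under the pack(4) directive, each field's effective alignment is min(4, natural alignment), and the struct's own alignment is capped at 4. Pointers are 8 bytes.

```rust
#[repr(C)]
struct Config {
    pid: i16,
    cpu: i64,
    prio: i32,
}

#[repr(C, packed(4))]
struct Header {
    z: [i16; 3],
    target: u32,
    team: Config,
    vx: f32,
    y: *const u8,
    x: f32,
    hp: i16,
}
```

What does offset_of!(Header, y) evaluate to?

40

Config: pid at 0 (size 2, align 2) → ends 2; pad 6 to align 8 for cpu; cpu at 8 (size 8, align 8) → ends 16; prio at 16 (size 4, align 4) → ends 20; tail pad 4 to reach multiple of 8; total 24 bytes, alignment 8
z at 0 (size 6, align 2) → ends 6
pad 2 to align 4 for target
target at 8 (size 4, align 4) → ends 12
team at 12 (size 24, align 4) → ends 36
vx at 36 (size 4, align 4) → ends 40
y at 40 (size 8, align 4) → ends 48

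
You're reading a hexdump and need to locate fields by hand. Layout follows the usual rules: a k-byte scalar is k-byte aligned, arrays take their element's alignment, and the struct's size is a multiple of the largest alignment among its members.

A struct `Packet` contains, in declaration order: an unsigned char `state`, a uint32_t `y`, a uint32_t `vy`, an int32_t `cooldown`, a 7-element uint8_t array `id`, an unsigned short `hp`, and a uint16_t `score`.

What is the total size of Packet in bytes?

28 bytes

@0: state [1B, align 1] → 1
+3 pad (align 4)
@4: y [4B, align 4] → 8
@8: vy [4B, align 4] → 12
@12: cooldown [4B, align 4] → 16
@16: id [7B, align 1] → 23
+1 pad (align 2)
@24: hp [2B, align 2] → 26
@26: score [2B, align 2] → 28
size 28, align 4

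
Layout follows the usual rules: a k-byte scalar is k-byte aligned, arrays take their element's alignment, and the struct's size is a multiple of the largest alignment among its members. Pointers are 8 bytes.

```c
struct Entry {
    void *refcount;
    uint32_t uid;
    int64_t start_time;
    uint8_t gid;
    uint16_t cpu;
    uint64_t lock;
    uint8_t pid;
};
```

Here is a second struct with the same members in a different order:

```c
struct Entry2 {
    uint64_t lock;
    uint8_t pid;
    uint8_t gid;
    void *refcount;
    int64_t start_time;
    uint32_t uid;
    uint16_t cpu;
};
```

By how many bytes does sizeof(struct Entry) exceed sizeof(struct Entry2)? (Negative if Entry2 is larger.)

refcount at 0 (size 8, align 8) → ends 8
uid at 8 (size 4, align 4) → ends 12
pad 4 to align 8 for start_time
start_time at 16 (size 8, align 8) → ends 24
gid at 24 (size 1, align 1) → ends 25
pad 1 to align 2 for cpu
cpu at 26 (size 2, align 2) → ends 28
pad 4 to align 8 for lock
lock at 32 (size 8, align 8) → ends 40
pid at 40 (size 1, align 1) → ends 41
tail pad 7 to reach multiple of 8
total 48 bytes, alignment 8
— Entry2 —
lock at 0 (size 8, align 8) → ends 8
pid at 8 (size 1, align 1) → ends 9
gid at 9 (size 1, align 1) → ends 10
pad 6 to align 8 for refcount
refcount at 16 (size 8, align 8) → ends 24
start_time at 24 (size 8, align 8) → ends 32
uid at 32 (size 4, align 4) → ends 36
cpu at 36 (size 2, align 2) → ends 38
tail pad 2 to reach multiple of 8
total 40 bytes, alignment 8
48 − 40 = 8

8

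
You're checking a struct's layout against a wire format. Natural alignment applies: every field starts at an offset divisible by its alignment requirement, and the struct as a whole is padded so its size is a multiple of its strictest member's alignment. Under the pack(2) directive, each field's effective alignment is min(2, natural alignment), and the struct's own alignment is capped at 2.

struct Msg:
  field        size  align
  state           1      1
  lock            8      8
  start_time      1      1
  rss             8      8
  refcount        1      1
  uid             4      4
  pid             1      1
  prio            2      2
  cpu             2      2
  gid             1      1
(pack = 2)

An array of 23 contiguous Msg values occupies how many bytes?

@0: state [1B, align 1] → 1
+1 pad (align 2)
@2: lock [8B, align 2] → 10
@10: start_time [1B, align 1] → 11
+1 pad (align 2)
@12: rss [8B, align 2] → 20
@20: refcount [1B, align 1] → 21
+1 pad (align 2)
@22: uid [4B, align 2] → 26
@26: pid [1B, align 1] → 27
+1 pad (align 2)
@28: prio [2B, align 2] → 30
@30: cpu [2B, align 2] → 32
@32: gid [1B, align 1] → 33
+1 tail pad (align 2)
size 34, align 2
array of 23: 23 × 34 = 782

782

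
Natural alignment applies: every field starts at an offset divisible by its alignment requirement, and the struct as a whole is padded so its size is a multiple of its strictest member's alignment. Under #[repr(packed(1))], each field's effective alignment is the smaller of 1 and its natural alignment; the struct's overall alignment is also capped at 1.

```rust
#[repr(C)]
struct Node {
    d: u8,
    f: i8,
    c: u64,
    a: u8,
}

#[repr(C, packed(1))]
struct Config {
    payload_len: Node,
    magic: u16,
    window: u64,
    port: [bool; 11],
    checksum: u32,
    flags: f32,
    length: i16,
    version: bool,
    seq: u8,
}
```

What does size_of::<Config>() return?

Node: 0..1  d  (1B, 1-aligned); 1..2  f  (1B, 1-aligned); 2..8  -- padding (6B); 8..16  c  (8B, 8-aligned); 16..17  a  (1B, 1-aligned); 17..24  -- tail padding (7B); sizeof = 24, alignof = 8
0..24  payload_len  (24B, 1-aligned)
24..26  magic  (2B, 1-aligned)
26..34  window  (8B, 1-aligned)
34..45  port  (11B, 1-aligned)
45..49  checksum  (4B, 1-aligned)
49..53  flags  (4B, 1-aligned)
53..55  length  (2B, 1-aligned)
55..56  version  (1B, 1-aligned)
56..57  seq  (1B, 1-aligned)
sizeof = 57, alignof = 1

57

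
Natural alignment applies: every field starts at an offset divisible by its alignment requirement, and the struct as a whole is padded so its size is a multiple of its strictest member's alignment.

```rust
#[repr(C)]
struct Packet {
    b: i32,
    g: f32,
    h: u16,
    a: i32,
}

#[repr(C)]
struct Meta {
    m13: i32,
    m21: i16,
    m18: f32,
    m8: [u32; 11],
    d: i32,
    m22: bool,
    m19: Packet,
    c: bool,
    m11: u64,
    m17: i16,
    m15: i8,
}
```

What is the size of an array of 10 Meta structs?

1040

Packet: @0: b [4B, align 4] → 4; @4: g [4B, align 4] → 8; @8: h [2B, align 2] → 10; +2 pad (align 4); @12: a [4B, align 4] → 16; size 16, align 4
@0: m13 [4B, align 4] → 4
@4: m21 [2B, align 2] → 6
+2 pad (align 4)
@8: m18 [4B, align 4] → 12
@12: m8 [44B, align 4] → 56
@56: d [4B, align 4] → 60
@60: m22 [1B, align 1] → 61
+3 pad (align 4)
@64: m19 [16B, align 4] → 80
@80: c [1B, align 1] → 81
+7 pad (align 8)
@88: m11 [8B, align 8] → 96
@96: m17 [2B, align 2] → 98
@98: m15 [1B, align 1] → 99
+5 tail pad (align 8)
size 104, align 8
array of 10: 10 × 104 = 1040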